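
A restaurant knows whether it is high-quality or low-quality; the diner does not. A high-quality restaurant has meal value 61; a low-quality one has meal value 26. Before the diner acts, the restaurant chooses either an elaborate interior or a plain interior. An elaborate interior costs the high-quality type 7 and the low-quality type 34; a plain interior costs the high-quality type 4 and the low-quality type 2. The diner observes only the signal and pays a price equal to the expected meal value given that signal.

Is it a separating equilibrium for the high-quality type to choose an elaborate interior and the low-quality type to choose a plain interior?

If types separate, elaborate interior earns payment 61 and plain interior earns 26.
High-quality: elaborate interior gives 61 − 7 = 54; plain interior gives 26 − 4 = 22. No deviation. ✓
Low-quality: plain interior gives 26 − 2 = 24; elaborate interior gives 61 − 34 = 27. Would deviate. ✗

No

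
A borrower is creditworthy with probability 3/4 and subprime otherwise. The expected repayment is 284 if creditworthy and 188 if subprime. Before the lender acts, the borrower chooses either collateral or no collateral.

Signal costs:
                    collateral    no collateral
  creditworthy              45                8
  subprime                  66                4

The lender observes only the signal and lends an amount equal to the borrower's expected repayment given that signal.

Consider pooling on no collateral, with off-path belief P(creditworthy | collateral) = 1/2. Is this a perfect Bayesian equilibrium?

Yes

At the pooled signal (no collateral) the lender holds the prior 3/4 and pays 3/4·284 + 1/4·188 = 260. Off-path (collateral) belief 1/2 gives 1/2·284 + 1/2·188 = 236.
Creditworthy: no collateral gives 260 − 8 = 252; collateral gives 236 − 45 = 191. Stays. ✓
Subprime: no collateral gives 260 − 4 = 256; collateral gives 236 − 66 = 170. Stays. ✓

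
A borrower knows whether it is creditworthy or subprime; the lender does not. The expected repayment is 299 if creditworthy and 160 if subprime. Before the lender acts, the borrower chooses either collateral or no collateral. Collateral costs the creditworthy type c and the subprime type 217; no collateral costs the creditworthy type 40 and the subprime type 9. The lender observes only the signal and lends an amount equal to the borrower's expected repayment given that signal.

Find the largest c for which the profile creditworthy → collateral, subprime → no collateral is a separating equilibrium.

179

Under separation: collateral → creditworthy (pays 299); no collateral → subprime (pays 160).
Subprime: 160 − 9 = 151 ≥ 299 − 217 = 82. Holds regardless of c. ✓
Creditworthy: 299 − c ≥ 160 − 40, so c ≤ 299 − 120 = 179.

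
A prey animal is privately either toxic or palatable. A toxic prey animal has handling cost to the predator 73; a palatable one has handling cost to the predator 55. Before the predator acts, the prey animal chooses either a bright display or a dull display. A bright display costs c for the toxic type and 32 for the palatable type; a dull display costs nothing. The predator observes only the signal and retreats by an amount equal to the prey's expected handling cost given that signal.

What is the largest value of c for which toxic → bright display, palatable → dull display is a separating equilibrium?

18

Under separation: bright display → toxic (pays 73); dull display → palatable (pays 55).
Palatable: 55 − 0 = 55 ≥ 73 − 32 = 41. Holds regardless of c. ✓
Toxic: 73 − c ≥ 55 − 0, so c ≤ 73 − 55 = 18.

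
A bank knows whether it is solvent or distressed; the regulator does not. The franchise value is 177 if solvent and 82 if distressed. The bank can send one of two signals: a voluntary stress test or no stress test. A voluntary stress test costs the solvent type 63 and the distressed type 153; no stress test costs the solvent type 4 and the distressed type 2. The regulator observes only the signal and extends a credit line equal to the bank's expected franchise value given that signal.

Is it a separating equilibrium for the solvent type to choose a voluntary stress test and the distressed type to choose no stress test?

Yes

If types separate, stress test earns payment 177 and no stress test earns 82.
Solvent: stress test gives 177 − 63 = 114; no stress test gives 82 − 4 = 78. No deviation. ✓
Distressed: no stress test gives 82 − 2 = 80; stress test gives 177 − 153 = 24. No deviation. ✓
Neither type gains from mimicking the other.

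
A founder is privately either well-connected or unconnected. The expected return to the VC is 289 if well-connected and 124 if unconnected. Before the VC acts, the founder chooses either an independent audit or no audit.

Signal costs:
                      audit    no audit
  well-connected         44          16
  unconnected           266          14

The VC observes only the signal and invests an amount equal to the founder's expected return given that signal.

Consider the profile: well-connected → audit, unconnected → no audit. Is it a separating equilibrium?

If types separate, audit earns payment 289 and no audit earns 124.
Well-connected: audit gives 289 − 44 = 245; no audit gives 124 − 16 = 108. No deviation. ✓
Unconnected: no audit gives 124 − 14 = 110; audit gives 289 − 266 = 23. No deviation. ✓
Both incentive constraints hold.

Yes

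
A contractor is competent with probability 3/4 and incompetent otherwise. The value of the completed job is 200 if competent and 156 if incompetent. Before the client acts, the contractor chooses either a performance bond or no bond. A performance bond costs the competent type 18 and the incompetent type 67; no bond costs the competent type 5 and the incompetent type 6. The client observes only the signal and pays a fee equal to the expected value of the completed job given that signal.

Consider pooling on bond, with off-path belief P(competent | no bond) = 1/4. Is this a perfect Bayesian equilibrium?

At the pooled signal (bond) the client holds the prior 3/4 and pays 3/4·200 + 1/4·156 = 189. Off-path (no bond) belief 1/4 gives 1/4·200 + 3/4·156 = 167.
Competent: bond gives 189 − 18 = 171; no bond gives 167 − 5 = 162. Stays. ✓
Incompetent: bond gives 189 − 67 = 122; no bond gives 167 − 6 = 161. Deviates. ✗

No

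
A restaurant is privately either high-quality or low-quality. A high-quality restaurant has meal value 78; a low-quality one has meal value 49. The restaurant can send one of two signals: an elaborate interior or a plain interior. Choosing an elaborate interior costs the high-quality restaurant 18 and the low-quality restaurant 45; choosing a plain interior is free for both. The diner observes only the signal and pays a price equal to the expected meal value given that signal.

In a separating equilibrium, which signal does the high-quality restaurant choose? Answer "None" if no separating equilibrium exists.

elaborate interior

Try high-quality → elaborate interior, low-quality → plain interior:
  If types separate, elaborate interior earns payment 78 and plain interior earns 49.
  High-quality: elaborate interior gives 78 − 18 = 60; plain interior gives 49 − 0 = 49. No deviation. ✓
  Low-quality: plain interior gives 49 − 0 = 49; elaborate interior gives 78 − 45 = 33. No deviation. ✓
Both hold — the high-quality type sends elaborate interior.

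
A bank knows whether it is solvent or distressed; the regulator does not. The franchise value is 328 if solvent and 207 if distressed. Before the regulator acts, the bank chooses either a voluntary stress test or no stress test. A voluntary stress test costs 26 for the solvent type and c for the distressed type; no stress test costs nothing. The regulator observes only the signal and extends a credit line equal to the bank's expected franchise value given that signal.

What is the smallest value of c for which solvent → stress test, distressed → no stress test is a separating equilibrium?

121

Under separation: stress test → solvent (pays 328); no stress test → distressed (pays 207).
Solvent: 328 − 26 = 302 ≥ 207 − 0 = 207. Holds regardless of c. ✓
Distressed: 207 − 0 ≥ 328 − c, so c ≥ 328 − 207 = 121.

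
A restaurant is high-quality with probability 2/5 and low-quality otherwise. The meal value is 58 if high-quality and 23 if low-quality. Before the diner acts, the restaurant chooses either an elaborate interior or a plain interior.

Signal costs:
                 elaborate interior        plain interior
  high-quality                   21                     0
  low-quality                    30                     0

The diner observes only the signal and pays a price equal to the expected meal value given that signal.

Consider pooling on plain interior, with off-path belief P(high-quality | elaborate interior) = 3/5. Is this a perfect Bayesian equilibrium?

Yes

At the pooled signal (plain interior) the diner holds the prior 2/5 and pays 2/5·58 + 3/5·23 = 37. Off-path (elaborate interior) belief 3/5 gives 3/5·58 + 2/5·23 = 44.
High-quality: plain interior gives 37 − 0 = 37; elaborate interior gives 44 − 21 = 23. Stays. ✓
Low-quality: plain interior gives 37 − 0 = 37; elaborate interior gives 44 − 30 = 14. Stays. ✓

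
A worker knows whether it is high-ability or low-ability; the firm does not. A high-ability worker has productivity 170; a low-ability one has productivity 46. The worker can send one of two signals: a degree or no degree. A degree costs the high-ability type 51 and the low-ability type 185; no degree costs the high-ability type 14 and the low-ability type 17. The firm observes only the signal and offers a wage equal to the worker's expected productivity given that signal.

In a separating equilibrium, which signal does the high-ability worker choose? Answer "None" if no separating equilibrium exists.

Try high-ability → degree, low-ability → no degree:
  Under separation the firm infers type exactly: degree → high-ability (pays 170), no degree → low-ability (pays 46).
  High-ability: degree gives 170 − 51 = 119; no degree gives 46 − 14 = 32. No deviation. ✓
  Low-ability: no degree gives 46 − 17 = 29; degree gives 170 − 185 = -15. No deviation. ✓
Both hold — the high-ability type sends degree.

degree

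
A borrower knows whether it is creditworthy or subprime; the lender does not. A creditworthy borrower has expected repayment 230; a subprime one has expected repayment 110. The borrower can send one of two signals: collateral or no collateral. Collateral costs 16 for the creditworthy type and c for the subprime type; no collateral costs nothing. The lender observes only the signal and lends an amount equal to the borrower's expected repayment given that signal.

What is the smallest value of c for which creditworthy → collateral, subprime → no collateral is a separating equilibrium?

120

Under separation: collateral → creditworthy (pays 230); no collateral → subprime (pays 110).
Creditworthy: 230 − 16 = 214 ≥ 110 − 0 = 110. Holds regardless of c. ✓
Subprime: 110 − 0 ≥ 230 − c, so c ≥ 230 − 110 = 120.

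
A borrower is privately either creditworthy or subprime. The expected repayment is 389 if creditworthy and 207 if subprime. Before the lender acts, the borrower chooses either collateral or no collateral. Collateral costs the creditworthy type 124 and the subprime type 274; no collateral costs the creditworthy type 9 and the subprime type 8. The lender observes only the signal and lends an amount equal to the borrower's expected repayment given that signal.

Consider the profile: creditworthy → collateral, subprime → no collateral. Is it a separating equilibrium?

Yes

Under separation the lender infers type exactly: collateral → creditworthy (pays 389), no collateral → subprime (pays 207).
Creditworthy: collateral gives 389 − 124 = 265; no collateral gives 207 − 9 = 198. No deviation. ✓
Subprime: no collateral gives 207 − 8 = 199; collateral gives 389 − 274 = 115. No deviation. ✓
Both incentive constraints hold.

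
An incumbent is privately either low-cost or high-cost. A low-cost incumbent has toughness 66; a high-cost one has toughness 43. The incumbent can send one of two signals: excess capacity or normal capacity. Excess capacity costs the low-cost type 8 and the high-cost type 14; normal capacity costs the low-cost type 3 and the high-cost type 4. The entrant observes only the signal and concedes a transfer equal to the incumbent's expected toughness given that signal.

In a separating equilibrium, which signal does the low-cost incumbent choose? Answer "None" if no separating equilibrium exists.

Try low-cost → excess capacity, high-cost → normal capacity:
  Under separation the entrant infers type exactly: excess capacity → low-cost (pays 66), normal capacity → high-cost (pays 43).
  Low-cost: excess capacity gives 66 − 8 = 58; normal capacity gives 43 − 3 = 40. No deviation. ✓
  High-cost: normal capacity gives 43 − 4 = 39; excess capacity gives 66 − 14 = 52. Would deviate. ✗
Try low-cost → normal capacity, high-cost → excess capacity:
  Under separation the entrant infers type exactly: normal capacity → low-cost (pays 66), excess capacity → high-cost (pays 43).
  Low-cost: normal capacity gives 66 − 3 = 63; excess capacity gives 43 − 8 = 35. No deviation. ✓
  High-cost: excess capacity gives 43 − 14 = 29; normal capacity gives 66 − 4 = 62. Would deviate. ✗
Neither assignment is incentive-compatible.

None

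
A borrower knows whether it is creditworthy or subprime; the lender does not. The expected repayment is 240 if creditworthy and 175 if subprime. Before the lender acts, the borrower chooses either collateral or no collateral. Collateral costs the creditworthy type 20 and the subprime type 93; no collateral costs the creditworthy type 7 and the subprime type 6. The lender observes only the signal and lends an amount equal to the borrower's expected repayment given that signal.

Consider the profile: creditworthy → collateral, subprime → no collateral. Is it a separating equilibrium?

Under separation the lender infers type exactly: collateral → creditworthy (pays 240), no collateral → subprime (pays 175).
Creditworthy: collateral gives 240 − 20 = 220; no collateral gives 175 − 7 = 168. No deviation. ✓
Subprime: no collateral gives 175 − 6 = 169; collateral gives 240 − 93 = 147. No deviation. ✓
Neither type gains from mimicking the other.

Yes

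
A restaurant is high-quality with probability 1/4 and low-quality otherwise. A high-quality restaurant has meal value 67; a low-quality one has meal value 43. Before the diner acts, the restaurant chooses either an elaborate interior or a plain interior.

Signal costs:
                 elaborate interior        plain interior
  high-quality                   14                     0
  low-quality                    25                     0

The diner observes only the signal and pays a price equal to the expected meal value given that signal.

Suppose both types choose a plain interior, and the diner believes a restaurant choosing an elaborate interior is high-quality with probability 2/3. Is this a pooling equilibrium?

At the pooled signal (plain interior) the diner holds the prior 1/4 and pays 1/4·67 + 3/4·43 = 49. Off-path (elaborate interior) belief 2/3 gives 2/3·67 + 1/3·43 = 59.
High-quality: plain interior gives 49 − 0 = 49; elaborate interior gives 59 − 14 = 45. Stays. ✓
Low-quality: plain interior gives 49 − 0 = 49; elaborate interior gives 59 − 25 = 34. Stays. ✓

Yes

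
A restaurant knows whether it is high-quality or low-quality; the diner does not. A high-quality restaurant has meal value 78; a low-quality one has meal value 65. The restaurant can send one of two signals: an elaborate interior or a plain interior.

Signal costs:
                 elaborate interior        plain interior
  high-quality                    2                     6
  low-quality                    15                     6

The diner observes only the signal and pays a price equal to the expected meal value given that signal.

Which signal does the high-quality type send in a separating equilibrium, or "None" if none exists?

None

Try high-quality → elaborate interior, low-quality → plain interior:
  If types separate, elaborate interior earns payment 78 and plain interior earns 65.
  High-quality: elaborate interior gives 78 − 2 = 76; plain interior gives 65 − 6 = 59. No deviation. ✓
  Low-quality: plain interior gives 65 − 6 = 59; elaborate interior gives 78 − 15 = 63. Would deviate. ✗
Try high-quality → plain interior, low-quality → elaborate interior:
  If types separate, plain interior earns payment 78 and elaborate interior earns 65.
  High-quality: plain interior gives 78 − 6 = 72; elaborate interior gives 65 − 2 = 63. No deviation. ✓
  Low-quality: elaborate interior gives 65 − 15 = 50; plain interior gives 78 − 6 = 72. Would deviate. ✗
Neither assignment is incentive-compatible.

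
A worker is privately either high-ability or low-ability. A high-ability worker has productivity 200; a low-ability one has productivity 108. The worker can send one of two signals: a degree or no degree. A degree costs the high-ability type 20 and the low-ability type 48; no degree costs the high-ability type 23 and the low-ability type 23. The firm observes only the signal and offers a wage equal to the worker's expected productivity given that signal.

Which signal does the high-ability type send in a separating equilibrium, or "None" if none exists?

Try high-ability → degree, low-ability → no degree:
  If types separate, degree earns payment 200 and no degree earns 108.
  High-ability: degree gives 200 − 20 = 180; no degree gives 108 − 23 = 85. No deviation. ✓
  Low-ability: no degree gives 108 − 23 = 85; degree gives 200 − 48 = 152. Would deviate. ✗
Try high-ability → no degree, low-ability → degree:
  If types separate, no degree earns payment 200 and degree earns 108.
  High-ability: no degree gives 200 − 23 = 177; degree gives 108 − 20 = 88. No deviation. ✓
  Low-ability: degree gives 108 − 48 = 60; no degree gives 200 − 23 = 177. Would deviate. ✗
Neither assignment is incentive-compatible.

None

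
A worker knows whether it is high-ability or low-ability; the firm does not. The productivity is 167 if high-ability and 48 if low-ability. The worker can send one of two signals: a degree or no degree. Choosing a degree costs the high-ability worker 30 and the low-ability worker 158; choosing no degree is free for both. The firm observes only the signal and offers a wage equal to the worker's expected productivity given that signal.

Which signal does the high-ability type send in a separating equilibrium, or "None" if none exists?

Try high-ability → degree, low-ability → no degree:
  Under separation the firm infers type exactly: degree → high-ability (pays 167), no degree → low-ability (pays 48).
  High-ability: degree gives 167 − 30 = 137; no degree gives 48 − 0 = 48. No deviation. ✓
  Low-ability: no degree gives 48 − 0 = 48; degree gives 167 − 158 = 9. No deviation. ✓
Both hold — the high-ability type sends degree.

degree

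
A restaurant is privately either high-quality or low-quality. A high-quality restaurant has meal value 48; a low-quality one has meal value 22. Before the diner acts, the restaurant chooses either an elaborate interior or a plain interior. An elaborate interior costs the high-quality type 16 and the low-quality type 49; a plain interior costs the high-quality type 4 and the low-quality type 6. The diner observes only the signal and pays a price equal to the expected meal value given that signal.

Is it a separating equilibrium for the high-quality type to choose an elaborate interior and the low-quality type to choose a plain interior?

Yes

If types separate, elaborate interior earns payment 48 and plain interior earns 22.
High-quality: elaborate interior gives 48 − 16 = 32; plain interior gives 22 − 4 = 18. No deviation. ✓
Low-quality: plain interior gives 22 − 6 = 16; elaborate interior gives 48 − 49 = -1. No deviation. ✓
Both incentive constraints hold.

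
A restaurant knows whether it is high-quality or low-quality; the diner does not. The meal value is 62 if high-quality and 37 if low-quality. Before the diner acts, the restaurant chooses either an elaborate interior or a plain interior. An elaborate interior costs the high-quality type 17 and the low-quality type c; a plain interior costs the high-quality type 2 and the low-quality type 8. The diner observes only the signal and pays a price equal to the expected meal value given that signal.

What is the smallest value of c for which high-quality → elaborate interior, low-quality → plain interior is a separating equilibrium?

Under separation: elaborate interior → high-quality (pays 62); plain interior → low-quality (pays 37).
High-quality: 62 − 17 = 45 ≥ 37 − 2 = 35. Holds regardless of c. ✓
Low-quality: 37 − 8 ≥ 62 − c, so c ≥ 62 − 29 = 33.

33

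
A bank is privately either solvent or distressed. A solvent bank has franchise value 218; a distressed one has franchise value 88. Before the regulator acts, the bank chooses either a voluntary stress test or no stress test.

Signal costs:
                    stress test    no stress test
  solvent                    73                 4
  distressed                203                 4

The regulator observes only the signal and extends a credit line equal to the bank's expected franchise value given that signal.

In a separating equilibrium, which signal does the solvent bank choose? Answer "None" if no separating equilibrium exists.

stress test

Try solvent → stress test, distressed → no stress test:
  If types separate, stress test earns payment 218 and no stress test earns 88.
  Solvent: stress test gives 218 − 73 = 145; no stress test gives 88 − 4 = 84. No deviation. ✓
  Distressed: no stress test gives 88 − 4 = 84; stress test gives 218 − 203 = 15. No deviation. ✓
Both hold — the solvent type sends stress test.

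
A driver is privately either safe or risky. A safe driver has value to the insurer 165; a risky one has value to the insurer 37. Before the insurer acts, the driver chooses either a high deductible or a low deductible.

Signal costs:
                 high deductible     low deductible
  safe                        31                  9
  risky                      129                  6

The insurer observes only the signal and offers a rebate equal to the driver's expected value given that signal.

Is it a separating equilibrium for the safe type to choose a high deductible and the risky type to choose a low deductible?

If types separate, high deductible earns payment 165 and low deductible earns 37.
Safe: high deductible gives 165 − 31 = 134; low deductible gives 37 − 9 = 28. No deviation. ✓
Risky: low deductible gives 37 − 6 = 31; high deductible gives 165 − 129 = 36. Would deviate. ✗

No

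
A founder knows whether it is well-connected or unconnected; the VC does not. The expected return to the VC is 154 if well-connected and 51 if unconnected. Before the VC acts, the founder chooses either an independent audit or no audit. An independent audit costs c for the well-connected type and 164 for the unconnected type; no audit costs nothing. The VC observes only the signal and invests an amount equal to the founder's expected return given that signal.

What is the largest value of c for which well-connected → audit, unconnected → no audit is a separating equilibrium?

103

Under separation: audit → well-connected (pays 154); no audit → unconnected (pays 51).
Unconnected: 51 − 0 = 51 ≥ 154 − 164 = -10. Holds regardless of c. ✓
Well-connected: 154 − c ≥ 51 − 0, so c ≤ 154 − 51 = 103.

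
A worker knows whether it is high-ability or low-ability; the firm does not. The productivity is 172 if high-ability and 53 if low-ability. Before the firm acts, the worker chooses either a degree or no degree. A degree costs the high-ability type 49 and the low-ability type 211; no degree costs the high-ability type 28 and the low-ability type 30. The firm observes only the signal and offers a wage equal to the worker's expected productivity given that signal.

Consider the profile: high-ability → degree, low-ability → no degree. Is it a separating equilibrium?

If types separate, degree earns payment 172 and no degree earns 53.
High-ability: degree gives 172 − 49 = 123; no degree gives 53 − 28 = 25. No deviation. ✓
Low-ability: no degree gives 53 − 30 = 23; degree gives 172 − 211 = -39. No deviation. ✓
Neither type gains from mimicking the other.

Yes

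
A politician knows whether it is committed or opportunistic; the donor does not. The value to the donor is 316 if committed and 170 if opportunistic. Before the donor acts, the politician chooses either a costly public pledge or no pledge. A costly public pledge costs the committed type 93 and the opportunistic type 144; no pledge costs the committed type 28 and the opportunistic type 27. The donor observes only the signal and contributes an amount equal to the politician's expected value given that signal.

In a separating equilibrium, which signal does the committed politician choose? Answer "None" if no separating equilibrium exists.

Try committed → pledge, opportunistic → no pledge:
  If types separate, pledge earns payment 316 and no pledge earns 170.
  Committed: pledge gives 316 − 93 = 223; no pledge gives 170 − 28 = 142. No deviation. ✓
  Opportunistic: no pledge gives 170 − 27 = 143; pledge gives 316 − 144 = 172. Would deviate. ✗
Try committed → no pledge, opportunistic → pledge:
  If types separate, no pledge earns payment 316 and pledge earns 170.
  Committed: no pledge gives 316 − 28 = 288; pledge gives 170 − 93 = 77. No deviation. ✓
  Opportunistic: pledge gives 170 − 144 = 26; no pledge gives 316 − 27 = 289. Would deviate. ✗
Neither assignment is incentive-compatible.

None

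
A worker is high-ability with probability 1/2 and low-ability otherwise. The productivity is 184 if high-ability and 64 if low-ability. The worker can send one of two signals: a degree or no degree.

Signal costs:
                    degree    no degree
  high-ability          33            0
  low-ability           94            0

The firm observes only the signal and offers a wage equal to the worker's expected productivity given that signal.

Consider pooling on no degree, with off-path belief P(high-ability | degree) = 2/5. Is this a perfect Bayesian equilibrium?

Yes

At the pooled signal (no degree) the firm holds the prior 1/2 and pays 1/2·184 + 1/2·64 = 124. Off-path (degree) belief 2/5 gives 2/5·184 + 3/5·64 = 112.
High-ability: no degree gives 124 − 0 = 124; degree gives 112 − 33 = 79. Stays. ✓
Low-ability: no degree gives 124 − 0 = 124; degree gives 112 − 94 = 18. Stays. ✓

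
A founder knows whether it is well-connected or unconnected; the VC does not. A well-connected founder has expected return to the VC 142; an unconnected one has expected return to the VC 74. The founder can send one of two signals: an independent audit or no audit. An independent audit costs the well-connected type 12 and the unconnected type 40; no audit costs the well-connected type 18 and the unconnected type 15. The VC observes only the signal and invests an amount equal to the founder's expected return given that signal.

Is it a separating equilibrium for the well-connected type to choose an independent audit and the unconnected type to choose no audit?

If types separate, audit earns payment 142 and no audit earns 74.
Well-connected: audit gives 142 − 12 = 130; no audit gives 74 − 18 = 56. No deviation. ✓
Unconnected: no audit gives 74 − 15 = 59; audit gives 142 − 40 = 102. Would deviate. ✗

No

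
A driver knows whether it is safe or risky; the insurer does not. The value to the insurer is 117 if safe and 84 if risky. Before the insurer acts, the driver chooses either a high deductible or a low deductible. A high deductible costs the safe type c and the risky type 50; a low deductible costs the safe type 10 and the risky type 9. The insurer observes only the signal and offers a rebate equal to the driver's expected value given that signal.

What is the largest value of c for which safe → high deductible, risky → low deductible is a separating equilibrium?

Under separation: high deductible → safe (pays 117); low deductible → risky (pays 84).
Risky: 84 − 9 = 75 ≥ 117 − 50 = 67. Holds regardless of c. ✓
Safe: 117 − c ≥ 84 − 10, so c ≤ 117 − 74 = 43.

43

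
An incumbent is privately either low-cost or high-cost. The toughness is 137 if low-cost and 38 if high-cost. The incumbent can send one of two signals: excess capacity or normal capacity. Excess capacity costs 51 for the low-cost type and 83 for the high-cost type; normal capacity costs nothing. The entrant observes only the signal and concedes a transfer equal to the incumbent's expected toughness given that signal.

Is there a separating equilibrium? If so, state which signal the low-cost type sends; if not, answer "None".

Try low-cost → excess capacity, high-cost → normal capacity:
  If types separate, excess capacity earns payment 137 and normal capacity earns 38.
  Low-cost: excess capacity gives 137 − 51 = 86; normal capacity gives 38 − 0 = 38. No deviation. ✓
  High-cost: normal capacity gives 38 − 0 = 38; excess capacity gives 137 − 83 = 54. Would deviate. ✗
Try low-cost → normal capacity, high-cost → excess capacity:
  If types separate, normal capacity earns payment 137 and excess capacity earns 38.
  Low-cost: normal capacity gives 137 − 0 = 137; excess capacity gives 38 − 51 = -13. No deviation. ✓
  High-cost: excess capacity gives 38 − 83 = -45; normal capacity gives 137 − 0 = 137. Would deviate. ✗
Neither assignment is incentive-compatible.

None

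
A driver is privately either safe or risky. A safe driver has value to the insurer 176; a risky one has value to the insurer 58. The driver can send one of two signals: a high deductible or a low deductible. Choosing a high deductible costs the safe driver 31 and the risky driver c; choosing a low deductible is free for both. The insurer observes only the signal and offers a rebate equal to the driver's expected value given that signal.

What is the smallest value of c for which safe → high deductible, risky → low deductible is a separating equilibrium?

Under separation: high deductible → safe (pays 176); low deductible → risky (pays 58).
Safe: 176 − 31 = 145 ≥ 58 − 0 = 58. Holds regardless of c. ✓
Risky: 58 − 0 ≥ 176 − c, so c ≥ 176 − 58 = 118.

118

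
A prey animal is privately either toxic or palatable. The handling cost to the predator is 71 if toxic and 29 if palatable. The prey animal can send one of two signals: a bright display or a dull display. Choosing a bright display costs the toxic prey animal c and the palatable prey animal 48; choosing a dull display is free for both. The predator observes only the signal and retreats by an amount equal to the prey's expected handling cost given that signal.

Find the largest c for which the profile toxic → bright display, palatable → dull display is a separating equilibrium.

Under separation: bright display → toxic (pays 71); dull display → palatable (pays 29).
Palatable: 29 − 0 = 29 ≥ 71 − 48 = 23. Holds regardless of c. ✓
Toxic: 71 − c ≥ 29 − 0, so c ≤ 71 − 29 = 42.

42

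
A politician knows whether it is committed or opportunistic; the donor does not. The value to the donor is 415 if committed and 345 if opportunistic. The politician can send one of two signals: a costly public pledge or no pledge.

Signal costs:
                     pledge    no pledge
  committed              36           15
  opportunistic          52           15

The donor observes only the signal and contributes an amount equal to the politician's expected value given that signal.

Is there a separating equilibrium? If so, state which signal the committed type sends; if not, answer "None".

Try committed → pledge, opportunistic → no pledge:
  Under separation the donor infers type exactly: pledge → committed (pays 415), no pledge → opportunistic (pays 345).
  Committed: pledge gives 415 − 36 = 379; no pledge gives 345 − 15 = 330. No deviation. ✓
  Opportunistic: no pledge gives 345 − 15 = 330; pledge gives 415 − 52 = 363. Would deviate. ✗
Try committed → no pledge, opportunistic → pledge:
  Under separation the donor infers type exactly: no pledge → committed (pays 415), pledge → opportunistic (pays 345).
  Committed: no pledge gives 415 − 15 = 400; pledge gives 345 − 36 = 309. No deviation. ✓
  Opportunistic: pledge gives 345 − 52 = 293; no pledge gives 415 − 15 = 400. Would deviate. ✗
Neither assignment is incentive-compatible.

None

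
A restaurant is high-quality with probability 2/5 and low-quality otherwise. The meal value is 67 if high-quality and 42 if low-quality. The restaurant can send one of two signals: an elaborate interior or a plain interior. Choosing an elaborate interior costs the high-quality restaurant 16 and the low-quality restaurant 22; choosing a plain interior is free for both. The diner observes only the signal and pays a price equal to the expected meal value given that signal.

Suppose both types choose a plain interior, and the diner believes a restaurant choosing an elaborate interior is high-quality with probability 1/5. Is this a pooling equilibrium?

Yes

On the equilibrium path (plain interior) the diner holds the prior 2/5 and pays 2/5·67 + 3/5·42 = 52. Off-path (elaborate interior) belief 1/5 gives 1/5·67 + 4/5·42 = 47.
High-quality: plain interior gives 52 − 0 = 52; elaborate interior gives 47 − 16 = 31. Stays. ✓
Low-quality: plain interior gives 52 − 0 = 52; elaborate interior gives 47 − 22 = 25. Stays. ✓
Beliefs are Bayes-consistent on-path and both types best-respond.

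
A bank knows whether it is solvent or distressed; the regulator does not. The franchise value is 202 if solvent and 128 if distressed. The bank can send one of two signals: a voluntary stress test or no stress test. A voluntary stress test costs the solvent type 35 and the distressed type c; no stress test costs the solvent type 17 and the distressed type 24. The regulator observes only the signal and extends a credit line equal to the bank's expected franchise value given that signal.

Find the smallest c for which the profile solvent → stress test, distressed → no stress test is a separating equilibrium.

Under separation: stress test → solvent (pays 202); no stress test → distressed (pays 128).
Solvent: 202 − 35 = 167 ≥ 128 − 17 = 111. Holds regardless of c. ✓
Distressed: 128 − 24 ≥ 202 − c, so c ≥ 202 − 104 = 98.

98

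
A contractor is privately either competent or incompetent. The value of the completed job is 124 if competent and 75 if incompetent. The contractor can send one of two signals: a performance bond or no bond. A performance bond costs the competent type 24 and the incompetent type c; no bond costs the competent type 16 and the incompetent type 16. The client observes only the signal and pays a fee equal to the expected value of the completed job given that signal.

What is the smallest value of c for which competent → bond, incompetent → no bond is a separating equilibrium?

Under separation: bond → competent (pays 124); no bond → incompetent (pays 75).
Competent: 124 − 24 = 100 ≥ 75 − 16 = 59. Holds regardless of c. ✓
Incompetent: 75 − 16 ≥ 124 − c, so c ≥ 124 − 59 = 65.

65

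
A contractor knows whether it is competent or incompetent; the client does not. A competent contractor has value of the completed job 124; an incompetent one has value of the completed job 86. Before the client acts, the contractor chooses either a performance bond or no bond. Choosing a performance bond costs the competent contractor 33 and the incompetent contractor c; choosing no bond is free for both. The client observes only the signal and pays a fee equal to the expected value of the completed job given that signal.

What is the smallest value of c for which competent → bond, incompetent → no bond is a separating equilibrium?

38

Under separation: bond → competent (pays 124); no bond → incompetent (pays 86).
Competent: 124 − 33 = 91 ≥ 86 − 0 = 86. Holds regardless of c. ✓
Incompetent: 86 − 0 ≥ 124 − c, so c ≥ 124 − 86 = 38.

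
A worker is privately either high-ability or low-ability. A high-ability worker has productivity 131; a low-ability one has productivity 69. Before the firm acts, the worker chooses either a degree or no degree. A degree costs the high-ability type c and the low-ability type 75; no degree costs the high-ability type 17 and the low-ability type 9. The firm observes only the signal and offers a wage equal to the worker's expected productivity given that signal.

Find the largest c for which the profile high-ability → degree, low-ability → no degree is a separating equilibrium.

79

Under separation: degree → high-ability (pays 131); no degree → low-ability (pays 69).
Low-ability: 69 − 9 = 60 ≥ 131 − 75 = 56. Holds regardless of c. ✓
High-ability: 131 − c ≥ 69 − 17, so c ≤ 131 − 52 = 79.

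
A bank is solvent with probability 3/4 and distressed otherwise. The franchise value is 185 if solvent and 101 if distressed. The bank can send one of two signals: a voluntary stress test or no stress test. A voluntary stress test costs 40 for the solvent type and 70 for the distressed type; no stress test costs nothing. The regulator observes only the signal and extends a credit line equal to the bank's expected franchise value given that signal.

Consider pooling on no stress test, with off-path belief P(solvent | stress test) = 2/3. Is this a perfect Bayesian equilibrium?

Yes

On the equilibrium path (no stress test) the regulator holds the prior 3/4 and pays 3/4·185 + 1/4·101 = 164. Off-path (stress test) belief 2/3 gives 2/3·185 + 1/3·101 = 157.
Solvent: no stress test gives 164 − 0 = 164; stress test gives 157 − 40 = 117. Stays. ✓
Distressed: no stress test gives 164 − 0 = 164; stress test gives 157 − 70 = 87. Stays. ✓
Beliefs are Bayes-consistent on-path and both types best-respond.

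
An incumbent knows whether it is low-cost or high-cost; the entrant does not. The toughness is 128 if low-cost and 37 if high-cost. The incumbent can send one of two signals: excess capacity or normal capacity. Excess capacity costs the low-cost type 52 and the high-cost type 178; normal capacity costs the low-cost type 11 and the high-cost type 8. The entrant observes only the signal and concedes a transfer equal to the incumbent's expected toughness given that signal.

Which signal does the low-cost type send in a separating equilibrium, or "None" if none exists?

excess capacity

Try low-cost → excess capacity, high-cost → normal capacity:
  If types separate, excess capacity earns payment 128 and normal capacity earns 37.
  Low-cost: excess capacity gives 128 − 52 = 76; normal capacity gives 37 − 11 = 26. No deviation. ✓
  High-cost: normal capacity gives 37 − 8 = 29; excess capacity gives 128 − 178 = -50. No deviation. ✓
Both hold — the low-cost type sends excess capacity.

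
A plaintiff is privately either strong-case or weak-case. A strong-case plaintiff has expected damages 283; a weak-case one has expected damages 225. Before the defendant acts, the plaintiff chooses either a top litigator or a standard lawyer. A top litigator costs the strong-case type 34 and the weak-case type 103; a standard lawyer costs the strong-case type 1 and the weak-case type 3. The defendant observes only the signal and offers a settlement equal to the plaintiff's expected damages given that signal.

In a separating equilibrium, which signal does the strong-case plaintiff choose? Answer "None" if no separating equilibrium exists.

Try strong-case → top litigator, weak-case → standard lawyer:
  If types separate, top litigator earns payment 283 and standard lawyer earns 225.
  Strong-case: top litigator gives 283 − 34 = 249; standard lawyer gives 225 − 1 = 224. No deviation. ✓
  Weak-case: standard lawyer gives 225 − 3 = 222; top litigator gives 283 − 103 = 180. No deviation. ✓
Both hold — the strong-case type sends top litigator.

top litigator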